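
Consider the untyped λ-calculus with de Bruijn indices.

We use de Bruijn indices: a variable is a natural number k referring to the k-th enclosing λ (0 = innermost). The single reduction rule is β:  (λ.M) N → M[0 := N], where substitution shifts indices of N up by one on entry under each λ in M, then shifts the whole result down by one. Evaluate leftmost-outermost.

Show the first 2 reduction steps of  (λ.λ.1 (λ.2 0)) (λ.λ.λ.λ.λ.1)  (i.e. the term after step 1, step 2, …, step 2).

Answer: after 2 steps: λ.λ.λ.λ.λ.1

Reduction:
  start: (λ.λ.1 (λ.2 0)) (λ.λ.λ.λ.λ.1)
  [1] λ.(λ.λ.λ.λ.λ.1) (λ.(λ.λ.λ.λ.λ.1) 0)
  [2] λ.λ.λ.λ.λ.1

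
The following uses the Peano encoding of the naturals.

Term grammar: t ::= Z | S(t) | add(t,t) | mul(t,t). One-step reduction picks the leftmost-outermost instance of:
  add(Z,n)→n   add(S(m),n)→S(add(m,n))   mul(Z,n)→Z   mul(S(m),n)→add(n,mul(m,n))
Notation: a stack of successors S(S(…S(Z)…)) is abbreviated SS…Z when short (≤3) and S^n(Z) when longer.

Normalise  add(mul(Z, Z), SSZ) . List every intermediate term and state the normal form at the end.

  start: add(mul(Z, Z), SSZ)
  step 1: add(Z, SSZ)
  step 2: SSZ

Answer: normal form = SSZ  (in 2 steps)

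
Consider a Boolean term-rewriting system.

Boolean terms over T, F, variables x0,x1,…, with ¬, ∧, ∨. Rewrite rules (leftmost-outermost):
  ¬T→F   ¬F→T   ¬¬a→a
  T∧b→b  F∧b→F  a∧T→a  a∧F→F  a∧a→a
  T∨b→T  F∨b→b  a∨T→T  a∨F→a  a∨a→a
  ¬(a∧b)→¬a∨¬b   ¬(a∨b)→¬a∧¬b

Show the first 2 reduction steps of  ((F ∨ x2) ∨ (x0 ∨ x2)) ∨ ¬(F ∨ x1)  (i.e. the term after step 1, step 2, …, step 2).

  start: ((F ∨ x2) ∨ (x0 ∨ x2)) ∨ ¬(F ∨ x1)
  →1  (x2 ∨ (x0 ∨ x2)) ∨ ¬(F ∨ x1)
  →2  (x2 ∨ (x0 ∨ x2)) ∨ (¬F ∧ ¬x1)

Answer: after 2 steps: (x2 ∨ (x0 ∨ x2)) ∨ (¬F ∧ ¬x1)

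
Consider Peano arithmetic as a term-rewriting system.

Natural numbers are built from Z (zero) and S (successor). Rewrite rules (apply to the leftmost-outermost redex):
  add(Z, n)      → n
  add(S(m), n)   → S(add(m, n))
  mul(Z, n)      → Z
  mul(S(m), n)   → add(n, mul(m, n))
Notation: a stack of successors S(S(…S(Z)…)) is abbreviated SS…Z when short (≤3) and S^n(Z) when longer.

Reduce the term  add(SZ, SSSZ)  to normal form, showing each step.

Answer: normal form = S^4(Z)  (in 2 steps)

Working:
  start: add(SZ, SSSZ)
  [1] S(add(Z, SSSZ))
  [2] S^4(Z)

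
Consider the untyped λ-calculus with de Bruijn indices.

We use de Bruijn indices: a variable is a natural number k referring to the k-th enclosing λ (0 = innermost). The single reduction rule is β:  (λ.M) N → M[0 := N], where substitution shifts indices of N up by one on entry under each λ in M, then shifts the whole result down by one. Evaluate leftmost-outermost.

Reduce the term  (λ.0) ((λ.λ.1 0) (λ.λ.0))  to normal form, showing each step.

  start: (λ.0) ((λ.λ.1 0) (λ.λ.0))
  [1] (λ.λ.1 0) (λ.λ.0)
  [2] λ.(λ.λ.0) 0
  [3] λ.λ.0

Answer: normal form = λ.λ.0  (in 3 steps)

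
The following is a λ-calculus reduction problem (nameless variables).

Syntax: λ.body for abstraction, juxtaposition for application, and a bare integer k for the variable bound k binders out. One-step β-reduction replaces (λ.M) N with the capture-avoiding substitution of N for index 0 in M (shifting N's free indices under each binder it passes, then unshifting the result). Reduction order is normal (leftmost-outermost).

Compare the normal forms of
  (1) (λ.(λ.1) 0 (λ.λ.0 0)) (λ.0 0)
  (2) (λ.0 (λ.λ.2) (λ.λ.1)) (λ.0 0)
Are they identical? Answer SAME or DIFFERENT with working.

Term A:
  start: (λ.(λ.1) 0 (λ.λ.0 0)) (λ.0 0)
  step 1: (λ.λ.0 0) (λ.0 0) (λ.λ.0 0)
  step 2: (λ.0 0) (λ.λ.0 0)
  step 3: (λ.λ.0 0) (λ.λ.0 0)
  step 4: λ.0 0

Term B:
  start: (λ.0 (λ.λ.2) (λ.λ.1)) (λ.0 0)
  step 1: (λ.0 0) (λ.λ.λ.0 0) (λ.λ.1)
  step 2: (λ.λ.λ.0 0) (λ.λ.λ.0 0) (λ.λ.1)
  step 3: (λ.λ.0 0) (λ.λ.1)
  step 4: λ.0 0

Answer: SAME — A ⇓ λ.0 0, B ⇓ λ.0 0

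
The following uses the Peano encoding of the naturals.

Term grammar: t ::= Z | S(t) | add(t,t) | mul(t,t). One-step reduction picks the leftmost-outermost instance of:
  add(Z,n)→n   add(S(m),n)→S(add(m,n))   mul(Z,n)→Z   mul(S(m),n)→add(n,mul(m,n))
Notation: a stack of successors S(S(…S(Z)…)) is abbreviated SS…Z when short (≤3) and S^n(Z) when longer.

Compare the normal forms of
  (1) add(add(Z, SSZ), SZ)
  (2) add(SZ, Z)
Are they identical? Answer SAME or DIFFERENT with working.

Term A:
  start: add(add(Z, SSZ), SZ)
  →1  add(SSZ, SZ)
  →2  S(add(SZ, SZ))
  →3  S(S(add(Z, SZ)))
  →4  SSSZ

Term B:
  start: add(SZ, Z)
  →1  S(add(Z, Z))
  →2  SZ

Answer: DIFFERENT — A ⇓ SSSZ, B ⇓ SZ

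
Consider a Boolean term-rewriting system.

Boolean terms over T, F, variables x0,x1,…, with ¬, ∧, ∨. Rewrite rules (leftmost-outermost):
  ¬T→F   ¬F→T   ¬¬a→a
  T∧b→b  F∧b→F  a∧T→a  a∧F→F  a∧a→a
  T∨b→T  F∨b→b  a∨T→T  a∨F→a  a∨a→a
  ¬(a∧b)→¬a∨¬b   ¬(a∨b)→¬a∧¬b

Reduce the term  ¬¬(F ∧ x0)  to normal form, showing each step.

Answer: normal form = F  (in 2 steps)

Derivation:
  start: ¬¬(F ∧ x0)
  step 1: F ∧ x0
  step 2: F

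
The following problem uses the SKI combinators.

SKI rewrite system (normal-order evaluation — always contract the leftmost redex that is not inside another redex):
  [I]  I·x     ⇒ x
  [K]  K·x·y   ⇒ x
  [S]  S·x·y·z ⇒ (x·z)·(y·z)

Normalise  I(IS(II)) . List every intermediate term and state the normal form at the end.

  start: I(IS(II))
  [1] IS(II)
  [2] S(II)
  [3] SI

Answer: normal form = SI  (in 3 steps)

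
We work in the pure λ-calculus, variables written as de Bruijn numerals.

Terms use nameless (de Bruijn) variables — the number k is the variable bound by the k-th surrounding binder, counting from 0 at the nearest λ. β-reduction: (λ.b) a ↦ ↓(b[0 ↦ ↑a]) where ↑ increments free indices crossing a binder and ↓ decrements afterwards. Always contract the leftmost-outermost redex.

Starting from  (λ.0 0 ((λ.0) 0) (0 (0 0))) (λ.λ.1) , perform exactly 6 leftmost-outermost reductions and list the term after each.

  start: (λ.0 0 ((λ.0) 0) (0 (0 0))) (λ.λ.1)
  →1  (λ.λ.1) (λ.λ.1) ((λ.0) (λ.λ.1)) ((λ.λ.1) ((λ.λ.1) (λ.λ.1)))
  →2  (λ.λ.λ.1) ((λ.0) (λ.λ.1)) ((λ.λ.1) ((λ.λ.1) (λ.λ.1)))
  →3  (λ.λ.1) ((λ.λ.1) ((λ.λ.1) (λ.λ.1)))
  →4  λ.(λ.λ.1) ((λ.λ.1) (λ.λ.1))
  →5  λ.λ.(λ.λ.1) (λ.λ.1)
  →6  λ.λ.λ.λ.λ.1

Answer: after 6 steps: λ.λ.λ.λ.λ.1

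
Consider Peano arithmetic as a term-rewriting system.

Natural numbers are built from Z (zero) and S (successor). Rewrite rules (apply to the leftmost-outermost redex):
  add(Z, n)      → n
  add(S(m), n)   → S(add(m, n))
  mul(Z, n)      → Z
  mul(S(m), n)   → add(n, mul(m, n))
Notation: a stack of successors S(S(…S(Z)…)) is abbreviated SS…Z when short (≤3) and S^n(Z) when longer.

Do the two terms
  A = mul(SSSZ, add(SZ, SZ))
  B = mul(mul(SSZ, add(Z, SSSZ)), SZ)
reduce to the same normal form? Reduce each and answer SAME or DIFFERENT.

Answer: SAME — A ⇓ S^6(Z), B ⇓ S^6(Z)

Working:
Term A:
  start: mul(SSSZ, add(SZ, SZ))
  →1  add(add(SZ, SZ), mul(SSZ, add(SZ, SZ)))
  →2  add(S(add(Z, SZ)), mul(SSZ, add(SZ, SZ)))
  →3  S(add(add(Z, SZ), mul(SSZ, add(SZ, SZ))))
  →4  S(add(SZ, mul(SSZ, add(SZ, SZ))))
  →5  S(S(add(Z, mul(SSZ, add(SZ, SZ)))))
  →6  S(S(mul(SSZ, add(SZ, SZ))))
  →7  S(S(add(add(SZ, SZ), mul(SZ, add(SZ, SZ)))))
  →8  S(S(add(S(add(Z, SZ)), mul(SZ, add(SZ, SZ)))))
  →9  S(S(S(add(add(Z, SZ), mul(SZ, add(SZ, SZ))))))
  →10  S(S(S(add(SZ, mul(SZ, add(SZ, SZ))))))
  →11  S(S(S(S(add(Z, mul(SZ, add(SZ, SZ)))))))
  →12  S(S(S(S(mul(SZ, add(SZ, SZ))))))
  →13  S(S(S(S(add(add(SZ, SZ), mul(Z, add(SZ, SZ)))))))
  →14  S(S(S(S(add(S(add(Z, SZ)), mul(Z, add(SZ, SZ)))))))
  →15  S(S(S(S(S(add(add(Z, SZ), mul(Z, add(SZ, SZ))))))))
  →16  S(S(S(S(S(add(SZ, mul(Z, add(SZ, SZ))))))))
  →17  S(S(S(S(S(S(add(Z, mul(Z, add(SZ, SZ)))))))))
  →18  S(S(S(S(S(S(mul(Z, add(SZ, SZ))))))))
  →19  S^6(Z)

Term B:
  start: mul(mul(SSZ, add(Z, SSSZ)), SZ)
  →1  mul(add(add(Z, SSSZ), mul(SZ, add(Z, SSSZ))), SZ)
  →2  mul(add(SSSZ, mul(SZ, add(Z, SSSZ))), SZ)
  →3  mul(S(add(SSZ, mul(SZ, add(Z, SSSZ)))), SZ)
  →4  add(SZ, mul(add(SSZ, mul(SZ, add(Z, SSSZ))), SZ))
  →5  S(add(Z, mul(add(SSZ, mul(SZ, add(Z, SSSZ))), SZ)))
  →6  S(mul(add(SSZ, mul(SZ, add(Z, SSSZ))), SZ))
  →7  S(mul(S(add(SZ, mul(SZ, add(Z, SSSZ)))), SZ))
  →8  S(add(SZ, mul(add(SZ, mul(SZ, add(Z, SSSZ))), SZ)))
  →9  S(S(add(Z, mul(add(SZ, mul(SZ, add(Z, SSSZ))), SZ))))
  →10  S(S(mul(add(SZ, mul(SZ, add(Z, SSSZ))), SZ)))
  →11  S(S(mul(S(add(Z, mul(SZ, add(Z, SSSZ)))), SZ)))
  →12  S(S(add(SZ, mul(add(Z, mul(SZ, add(Z, SSSZ))), SZ))))
  →13  S(S(S(add(Z, mul(add(Z, mul(SZ, add(Z, SSSZ))), SZ)))))
  →14  S(S(S(mul(add(Z, mul(SZ, add(Z, SSSZ))), SZ))))
  →15  S(S(S(mul(mul(SZ, add(Z, SSSZ)), SZ))))
  →16  S(S(S(mul(add(add(Z, SSSZ), mul(Z, add(Z, SSSZ))), SZ))))
  →17  S(S(S(mul(add(SSSZ, mul(Z, add(Z, SSSZ))), SZ))))
  →18  S(S(S(mul(S(add(SSZ, mul(Z, add(Z, SSSZ)))), SZ))))
  →19  S(S(S(add(SZ, mul(add(SSZ, mul(Z, add(Z, SSSZ))), SZ)))))
  →20  S(S(S(S(add(Z, mul(add(SSZ, mul(Z, add(Z, SSSZ))), SZ))))))
  →21  S(S(S(S(mul(add(SSZ, mul(Z, add(Z, SSSZ))), SZ)))))
  →22  S(S(S(S(mul(S(add(SZ, mul(Z, add(Z, SSSZ)))), SZ)))))
  →23  S(S(S(S(add(SZ, mul(add(SZ, mul(Z, add(Z, SSSZ))), SZ))))))
  →24  S(S(S(S(S(add(Z, mul(add(SZ, mul(Z, add(Z, SSSZ))), SZ)))))))
  →25  S(S(S(S(S(mul(add(SZ, mul(Z, add(Z, SSSZ))), SZ))))))
  →26  S(S(S(S(S(mul(S(add(Z, mul(Z, add(Z, SSSZ)))), SZ))))))
  →27  S(S(S(S(S(add(SZ, mul(add(Z, mul(Z, add(Z, SSSZ))), SZ)))))))
  →28  S(S(S(S(S(S(add(Z, mul(add(Z, mul(Z, add(Z, SSSZ))), SZ))))))))
  →29  S(S(S(S(S(S(mul(add(Z, mul(Z, add(Z, SSSZ))), SZ)))))))
  →30  S(S(S(S(S(S(mul(mul(Z, add(Z, SSSZ)), SZ)))))))
  →31  S(S(S(S(S(S(mul(Z, SZ)))))))
  →32  S^6(Z)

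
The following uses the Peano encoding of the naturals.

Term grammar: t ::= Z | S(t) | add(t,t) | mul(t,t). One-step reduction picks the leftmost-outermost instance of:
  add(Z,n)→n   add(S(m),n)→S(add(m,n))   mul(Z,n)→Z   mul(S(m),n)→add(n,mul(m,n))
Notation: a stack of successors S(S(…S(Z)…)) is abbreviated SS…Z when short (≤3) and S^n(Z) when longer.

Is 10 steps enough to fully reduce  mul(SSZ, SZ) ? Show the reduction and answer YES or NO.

Answer: YES — reaches normal form SSZ in 7 ≤ 10 steps

Reduction:
  start: mul(SSZ, SZ)
  [1] add(SZ, mul(SZ, SZ))
  [2] S(add(Z, mul(SZ, SZ)))
  [3] S(mul(SZ, SZ))
  [4] S(add(SZ, mul(Z, SZ)))
  [5] S(S(add(Z, mul(Z, SZ))))
  [6] S(S(mul(Z, SZ)))
  [7] SSZ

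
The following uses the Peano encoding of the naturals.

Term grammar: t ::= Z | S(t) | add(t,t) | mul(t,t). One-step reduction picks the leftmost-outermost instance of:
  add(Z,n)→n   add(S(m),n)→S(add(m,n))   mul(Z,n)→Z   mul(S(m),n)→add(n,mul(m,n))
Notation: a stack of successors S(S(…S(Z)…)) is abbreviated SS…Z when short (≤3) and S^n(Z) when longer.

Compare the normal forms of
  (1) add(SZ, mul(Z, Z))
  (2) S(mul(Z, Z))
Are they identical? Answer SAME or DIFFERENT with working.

Term A:
  start: add(SZ, mul(Z, Z))
  step 1: S(add(Z, mul(Z, Z)))
  step 2: S(mul(Z, Z))
  step 3: SZ

Term B:
  start: S(mul(Z, Z))
  step 1: SZ

Answer: SAME — A ⇓ SZ, B ⇓ SZ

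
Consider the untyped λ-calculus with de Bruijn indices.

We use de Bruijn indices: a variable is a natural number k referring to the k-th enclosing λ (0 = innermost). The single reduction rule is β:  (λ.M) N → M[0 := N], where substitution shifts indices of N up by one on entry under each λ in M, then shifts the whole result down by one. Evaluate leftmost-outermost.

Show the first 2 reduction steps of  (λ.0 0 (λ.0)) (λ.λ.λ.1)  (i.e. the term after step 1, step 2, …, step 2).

Answer: after 2 steps: (λ.λ.1) (λ.0)

Derivation:
  start: (λ.0 0 (λ.0)) (λ.λ.λ.1)
  [1] (λ.λ.λ.1) (λ.λ.λ.1) (λ.0)
  [2] (λ.λ.1) (λ.0)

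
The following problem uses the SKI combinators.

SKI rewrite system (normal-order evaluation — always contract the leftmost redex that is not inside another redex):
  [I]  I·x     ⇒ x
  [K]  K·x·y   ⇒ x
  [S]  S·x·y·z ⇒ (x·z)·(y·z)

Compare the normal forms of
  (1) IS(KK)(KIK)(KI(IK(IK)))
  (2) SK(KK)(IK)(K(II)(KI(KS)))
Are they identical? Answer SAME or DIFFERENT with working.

Term A:
  start: IS(KK)(KIK)(KI(IK(IK)))
  →1  S(KK)(KIK)(KI(IK(IK)))
  →2  KK(KI(IK(IK)))(KIK(KI(IK(IK))))
  →3  K(KIK(KI(IK(IK))))
  →4  K(I(KI(IK(IK))))
  →5  K(KI(IK(IK)))
  →6  KI

Term B:
  start: SK(KK)(IK)(K(II)(KI(KS)))
  →1  K(IK)(KK(IK))(K(II)(KI(KS)))
  →2  IK(K(II)(KI(KS)))
  →3  K(K(II)(KI(KS)))
  →4  K(II)
  →5  KI

Answer: SAME — A ⇓ KI, B ⇓ KI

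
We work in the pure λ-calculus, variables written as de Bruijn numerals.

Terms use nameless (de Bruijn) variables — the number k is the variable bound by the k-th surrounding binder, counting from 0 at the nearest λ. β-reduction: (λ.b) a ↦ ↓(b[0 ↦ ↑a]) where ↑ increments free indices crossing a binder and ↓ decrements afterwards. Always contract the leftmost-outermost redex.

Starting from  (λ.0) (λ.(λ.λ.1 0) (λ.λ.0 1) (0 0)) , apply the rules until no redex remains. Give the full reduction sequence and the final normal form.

  start: (λ.0) (λ.(λ.λ.1 0) (λ.λ.0 1) (0 0))
  step 1: λ.(λ.λ.1 0) (λ.λ.0 1) (0 0)
  step 2: λ.(λ.(λ.λ.0 1) 0) (0 0)
  step 3: λ.(λ.λ.0 1) (0 0)
  step 4: λ.λ.0 (1 1)

Answer: normal form = λ.λ.0 (1 1)  (in 4 steps)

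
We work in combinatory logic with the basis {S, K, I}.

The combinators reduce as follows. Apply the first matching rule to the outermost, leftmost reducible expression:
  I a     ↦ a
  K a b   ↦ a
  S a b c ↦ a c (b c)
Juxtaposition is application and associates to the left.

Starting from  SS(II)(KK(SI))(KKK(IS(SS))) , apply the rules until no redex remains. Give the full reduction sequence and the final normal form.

Answer: normal form = K(S(SS))  (in 6 steps)

Working:
  start: SS(II)(KK(SI))(KKK(IS(SS)))
  [1] S(KK(SI))(II(KK(SI)))(KKK(IS(SS)))
  [2] KK(SI)(KKK(IS(SS)))(II(KK(SI))(KKK(IS(SS))))
  [3] K(KKK(IS(SS)))(II(KK(SI))(KKK(IS(SS))))
  [4] KKK(IS(SS))
  [5] K(IS(SS))
  [6] K(S(SS))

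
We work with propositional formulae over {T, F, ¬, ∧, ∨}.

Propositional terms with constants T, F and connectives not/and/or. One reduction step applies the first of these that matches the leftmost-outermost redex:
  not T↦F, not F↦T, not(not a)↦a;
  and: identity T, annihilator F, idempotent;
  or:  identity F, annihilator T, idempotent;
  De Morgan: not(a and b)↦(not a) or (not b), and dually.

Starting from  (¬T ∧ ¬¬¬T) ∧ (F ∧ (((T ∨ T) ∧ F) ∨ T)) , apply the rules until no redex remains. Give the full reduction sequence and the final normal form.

Answer: normal form = F  (in 3 steps)

Working:
  start: (¬T ∧ ¬¬¬T) ∧ (F ∧ (((T ∨ T) ∧ F) ∨ T))
  →1  (F ∧ ¬¬¬T) ∧ (F ∧ (((T ∨ T) ∧ F) ∨ T))
  →2  F ∧ (F ∧ (((T ∨ T) ∧ F) ∨ T))
  →3  F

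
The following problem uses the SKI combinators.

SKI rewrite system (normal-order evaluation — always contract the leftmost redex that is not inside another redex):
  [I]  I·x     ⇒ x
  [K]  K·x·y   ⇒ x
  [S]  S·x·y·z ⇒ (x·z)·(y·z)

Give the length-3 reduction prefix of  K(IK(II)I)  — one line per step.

  start: K(IK(II)I)
  →1  K(K(II)I)
  →2  K(II)
  →3  KI

Answer: after 3 steps: KI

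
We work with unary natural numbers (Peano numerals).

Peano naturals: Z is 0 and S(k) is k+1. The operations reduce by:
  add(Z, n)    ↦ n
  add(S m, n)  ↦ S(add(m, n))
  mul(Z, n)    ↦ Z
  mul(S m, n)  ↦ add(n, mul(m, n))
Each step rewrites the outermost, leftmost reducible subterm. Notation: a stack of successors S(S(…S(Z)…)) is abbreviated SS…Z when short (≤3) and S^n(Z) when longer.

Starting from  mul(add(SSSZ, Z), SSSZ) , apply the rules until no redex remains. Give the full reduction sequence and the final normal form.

  start: mul(add(SSSZ, Z), SSSZ)
  step 1: mul(S(add(SSZ, Z)), SSSZ)
  step 2: add(SSSZ, mul(add(SSZ, Z), SSSZ))
  step 3: S(add(SSZ, mul(add(SSZ, Z), SSSZ)))
  step 4: S(S(add(SZ, mul(add(SSZ, Z), SSSZ))))
  step 5: S(S(S(add(Z, mul(add(SSZ, Z), SSSZ)))))
  step 6: S(S(S(mul(add(SSZ, Z), SSSZ))))
  step 7: S(S(S(mul(S(add(SZ, Z)), SSSZ))))
  step 8: S(S(S(add(SSSZ, mul(add(SZ, Z), SSSZ)))))
  step 9: S(S(S(S(add(SSZ, mul(add(SZ, Z), SSSZ))))))
  step 10: S(S(S(S(S(add(SZ, mul(add(SZ, Z), SSSZ)))))))
  step 11: S(S(S(S(S(S(add(Z, mul(add(SZ, Z), SSSZ))))))))
  step 12: S(S(S(S(S(S(mul(add(SZ, Z), SSSZ)))))))
  step 13: S(S(S(S(S(S(mul(S(add(Z, Z)), SSSZ)))))))
  step 14: S(S(S(S(S(S(add(SSSZ, mul(add(Z, Z), SSSZ))))))))
  step 15: S(S(S(S(S(S(S(add(SSZ, mul(add(Z, Z), SSSZ)))))))))
  step 16: S(S(S(S(S(S(S(S(add(SZ, mul(add(Z, Z), SSSZ))))))))))
  step 17: S(S(S(S(S(S(S(S(S(add(Z, mul(add(Z, Z), SSSZ)))))))))))
  step 18: S(S(S(S(S(S(S(S(S(mul(add(Z, Z), SSSZ))))))))))
  step 19: S(S(S(S(S(S(S(S(S(mul(Z, SSSZ))))))))))
  step 20: S^9(Z)

Answer: normal form = S^9(Z)  (in 20 steps)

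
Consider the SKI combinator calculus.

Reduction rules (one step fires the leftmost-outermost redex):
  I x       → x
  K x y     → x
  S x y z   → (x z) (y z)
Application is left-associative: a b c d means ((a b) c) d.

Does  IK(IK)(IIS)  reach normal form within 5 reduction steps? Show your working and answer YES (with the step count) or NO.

Answer: YES — reaches normal form K in 3 ≤ 5 steps

Derivation:
  start: IK(IK)(IIS)
  step 1: K(IK)(IIS)
  step 2: IK
  step 3: K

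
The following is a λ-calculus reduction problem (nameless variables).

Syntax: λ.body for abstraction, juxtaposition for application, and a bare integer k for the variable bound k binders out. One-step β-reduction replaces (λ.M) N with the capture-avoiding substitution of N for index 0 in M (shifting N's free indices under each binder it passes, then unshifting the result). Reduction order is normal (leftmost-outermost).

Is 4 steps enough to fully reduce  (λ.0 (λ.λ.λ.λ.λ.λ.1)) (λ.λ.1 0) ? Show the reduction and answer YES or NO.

Answer: YES — reaches normal form λ.λ.λ.λ.λ.λ.1 in 3 ≤ 4 steps

Derivation:
  start: (λ.0 (λ.λ.λ.λ.λ.λ.1)) (λ.λ.1 0)
  step 1: (λ.λ.1 0) (λ.λ.λ.λ.λ.λ.1)
  step 2: λ.(λ.λ.λ.λ.λ.λ.1) 0
  step 3: λ.λ.λ.λ.λ.λ.1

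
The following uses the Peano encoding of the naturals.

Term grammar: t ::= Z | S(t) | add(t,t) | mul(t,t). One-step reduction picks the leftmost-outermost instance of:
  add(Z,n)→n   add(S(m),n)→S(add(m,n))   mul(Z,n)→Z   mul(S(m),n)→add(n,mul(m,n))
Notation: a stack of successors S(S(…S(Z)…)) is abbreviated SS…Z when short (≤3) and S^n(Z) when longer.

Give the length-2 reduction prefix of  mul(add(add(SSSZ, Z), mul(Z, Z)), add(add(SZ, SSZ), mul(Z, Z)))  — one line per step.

Answer: after 2 steps: mul(S(add(add(SSZ, Z), mul(Z, Z))), add(add(SZ, SSZ), mul(Z, Z)))

Derivation:
  start: mul(add(add(SSSZ, Z), mul(Z, Z)), add(add(SZ, SSZ), mul(Z, Z)))
  step 1: mul(add(S(add(SSZ, Z)), mul(Z, Z)), add(add(SZ, SSZ), mul(Z, Z)))
  step 2: mul(S(add(add(SSZ, Z), mul(Z, Z))), add(add(SZ, SSZ), mul(Z, Z)))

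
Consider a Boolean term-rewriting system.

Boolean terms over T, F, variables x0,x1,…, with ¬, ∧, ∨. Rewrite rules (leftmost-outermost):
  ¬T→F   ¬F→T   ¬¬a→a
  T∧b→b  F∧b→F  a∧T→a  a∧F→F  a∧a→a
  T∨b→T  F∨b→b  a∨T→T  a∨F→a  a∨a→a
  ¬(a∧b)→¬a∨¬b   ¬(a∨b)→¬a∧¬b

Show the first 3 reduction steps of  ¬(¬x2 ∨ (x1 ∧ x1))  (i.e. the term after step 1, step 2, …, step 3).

Answer: after 3 steps: x2 ∧ (¬x1 ∨ ¬x1)

Derivation:
  start: ¬(¬x2 ∨ (x1 ∧ x1))
  [1] ¬¬x2 ∧ ¬(x1 ∧ x1)
  [2] x2 ∧ ¬(x1 ∧ x1)
  [3] x2 ∧ (¬x1 ∨ ¬x1)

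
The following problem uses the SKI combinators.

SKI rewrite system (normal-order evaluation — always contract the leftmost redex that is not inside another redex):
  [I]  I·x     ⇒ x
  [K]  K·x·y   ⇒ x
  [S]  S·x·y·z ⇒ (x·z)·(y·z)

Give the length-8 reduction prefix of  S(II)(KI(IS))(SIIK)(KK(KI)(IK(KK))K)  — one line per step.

  start: S(II)(KI(IS))(SIIK)(KK(KI)(IK(KK))K)
  step 1: II(SIIK)(KI(IS)(SIIK))(KK(KI)(IK(KK))K)
  step 2: I(SIIK)(KI(IS)(SIIK))(KK(KI)(IK(KK))K)
  step 3: SIIK(KI(IS)(SIIK))(KK(KI)(IK(KK))K)
  step 4: IK(IK)(KI(IS)(SIIK))(KK(KI)(IK(KK))K)
  step 5: K(IK)(KI(IS)(SIIK))(KK(KI)(IK(KK))K)
  step 6: IK(KK(KI)(IK(KK))K)
  step 7: K(KK(KI)(IK(KK))K)
  step 8: K(K(IK(KK))K)

Answer: after 8 steps: K(K(IK(KK))K)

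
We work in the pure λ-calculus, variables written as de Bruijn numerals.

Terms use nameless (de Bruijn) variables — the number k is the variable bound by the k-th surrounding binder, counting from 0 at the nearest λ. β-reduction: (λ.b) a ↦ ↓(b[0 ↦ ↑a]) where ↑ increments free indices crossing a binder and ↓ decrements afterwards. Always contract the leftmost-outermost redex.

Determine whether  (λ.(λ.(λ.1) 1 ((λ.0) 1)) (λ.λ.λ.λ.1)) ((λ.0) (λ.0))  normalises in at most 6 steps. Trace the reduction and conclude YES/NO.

Answer: YES — reaches normal form λ.λ.λ.1 in 4 ≤ 6 steps

Reduction:
  start: (λ.(λ.(λ.1) 1 ((λ.0) 1)) (λ.λ.λ.λ.1)) ((λ.0) (λ.0))
  →1  (λ.(λ.1) ((λ.0) (λ.0)) ((λ.0) ((λ.0) (λ.0)))) (λ.λ.λ.λ.1)
  →2  (λ.λ.λ.λ.λ.1) ((λ.0) (λ.0)) ((λ.0) ((λ.0) (λ.0)))
  →3  (λ.λ.λ.λ.1) ((λ.0) ((λ.0) (λ.0)))
  →4  λ.λ.λ.1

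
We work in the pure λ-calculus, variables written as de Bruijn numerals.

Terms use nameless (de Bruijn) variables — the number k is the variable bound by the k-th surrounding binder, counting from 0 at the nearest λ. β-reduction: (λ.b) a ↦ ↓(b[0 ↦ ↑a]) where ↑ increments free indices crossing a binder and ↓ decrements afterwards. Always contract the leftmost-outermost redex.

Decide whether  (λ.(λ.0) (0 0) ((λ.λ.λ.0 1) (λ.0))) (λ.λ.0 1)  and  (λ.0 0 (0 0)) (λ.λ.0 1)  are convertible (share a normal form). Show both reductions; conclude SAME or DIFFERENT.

Answer: SAME — A ⇓ λ.0 (λ.λ.0 1), B ⇓ λ.0 (λ.λ.0 1)

Reduction:
Term A:
  start: (λ.(λ.0) (0 0) ((λ.λ.λ.0 1) (λ.0))) (λ.λ.0 1)
  step 1: (λ.0) ((λ.λ.0 1) (λ.λ.0 1)) ((λ.λ.λ.0 1) (λ.0))
  step 2: (λ.λ.0 1) (λ.λ.0 1) ((λ.λ.λ.0 1) (λ.0))
  step 3: (λ.0 (λ.λ.0 1)) ((λ.λ.λ.0 1) (λ.0))
  step 4: (λ.λ.λ.0 1) (λ.0) (λ.λ.0 1)
  step 5: (λ.λ.0 1) (λ.λ.0 1)
  step 6: λ.0 (λ.λ.0 1)

Term B:
  start: (λ.0 0 (0 0)) (λ.λ.0 1)
  step 1: (λ.λ.0 1) (λ.λ.0 1) ((λ.λ.0 1) (λ.λ.0 1))
  step 2: (λ.0 (λ.λ.0 1)) ((λ.λ.0 1) (λ.λ.0 1))
  step 3: (λ.λ.0 1) (λ.λ.0 1) (λ.λ.0 1)
  step 4: (λ.0 (λ.λ.0 1)) (λ.λ.0 1)
  step 5: (λ.λ.0 1) (λ.λ.0 1)
  step 6: λ.0 (λ.λ.0 1)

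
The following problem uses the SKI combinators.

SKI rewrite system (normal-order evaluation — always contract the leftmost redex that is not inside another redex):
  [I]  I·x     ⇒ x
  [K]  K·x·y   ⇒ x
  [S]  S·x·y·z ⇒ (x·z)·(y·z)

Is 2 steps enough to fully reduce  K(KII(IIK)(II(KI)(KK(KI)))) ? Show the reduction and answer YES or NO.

Answer: NO — after 2 steps the term is K(IIK(II(KI)(KK(KI)))), not yet normal

Derivation:
  start: K(KII(IIK)(II(KI)(KK(KI))))
  step 1: K(I(IIK)(II(KI)(KK(KI))))
  step 2: K(IIK(II(KI)(KK(KI))))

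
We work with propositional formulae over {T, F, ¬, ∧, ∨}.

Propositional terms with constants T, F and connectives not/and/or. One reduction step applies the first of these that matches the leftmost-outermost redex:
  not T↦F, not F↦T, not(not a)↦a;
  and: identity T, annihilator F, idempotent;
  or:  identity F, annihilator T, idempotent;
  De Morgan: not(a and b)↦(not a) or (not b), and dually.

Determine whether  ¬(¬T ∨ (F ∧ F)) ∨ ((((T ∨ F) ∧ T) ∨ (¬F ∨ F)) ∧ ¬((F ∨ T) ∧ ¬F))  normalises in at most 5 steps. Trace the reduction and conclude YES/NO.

  start: ¬(¬T ∨ (F ∧ F)) ∨ ((((T ∨ F) ∧ T) ∨ (¬F ∨ F)) ∧ ¬((F ∨ T) ∧ ¬F))
  →1  (¬¬T ∧ ¬(F ∧ F)) ∨ ((((T ∨ F) ∧ T) ∨ (¬F ∨ F)) ∧ ¬((F ∨ T) ∧ ¬F))
  →2  (T ∧ ¬(F ∧ F)) ∨ ((((T ∨ F) ∧ T) ∨ (¬F ∨ F)) ∧ ¬((F ∨ T) ∧ ¬F))
  →3  ¬(F ∧ F) ∨ ((((T ∨ F) ∧ T) ∨ (¬F ∨ F)) ∧ ¬((F ∨ T) ∧ ¬F))
  →4  (¬F ∨ ¬F) ∨ ((((T ∨ F) ∧ T) ∨ (¬F ∨ F)) ∧ ¬((F ∨ T) ∧ ¬F))
  →5  ¬F ∨ ((((T ∨ F) ∧ T) ∨ (¬F ∨ F)) ∧ ¬((F ∨ T) ∧ ¬F))

Answer: NO — after 5 steps the term is ¬F ∨ ((((T ∨ F) ∧ T) ∨ (¬F ∨ F)) ∧ ¬((F ∨ T) ∧ ¬F)), not yet normal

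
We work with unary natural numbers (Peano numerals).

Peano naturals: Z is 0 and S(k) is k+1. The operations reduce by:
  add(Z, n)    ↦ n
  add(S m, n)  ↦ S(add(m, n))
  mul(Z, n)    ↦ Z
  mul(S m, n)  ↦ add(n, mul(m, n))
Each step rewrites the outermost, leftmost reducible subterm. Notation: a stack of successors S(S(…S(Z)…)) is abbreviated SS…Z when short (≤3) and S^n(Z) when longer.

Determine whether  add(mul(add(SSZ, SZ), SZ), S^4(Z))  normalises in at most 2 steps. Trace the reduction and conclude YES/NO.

  start: add(mul(add(SSZ, SZ), SZ), S^4(Z))
  →1  add(mul(S(add(SZ, SZ)), SZ), S^4(Z))
  →2  add(add(SZ, mul(add(SZ, SZ), SZ)), S^4(Z))

Answer: NO — after 2 steps the term is add(add(SZ, mul(add(SZ, SZ), SZ)), S^4(Z)), not yet normal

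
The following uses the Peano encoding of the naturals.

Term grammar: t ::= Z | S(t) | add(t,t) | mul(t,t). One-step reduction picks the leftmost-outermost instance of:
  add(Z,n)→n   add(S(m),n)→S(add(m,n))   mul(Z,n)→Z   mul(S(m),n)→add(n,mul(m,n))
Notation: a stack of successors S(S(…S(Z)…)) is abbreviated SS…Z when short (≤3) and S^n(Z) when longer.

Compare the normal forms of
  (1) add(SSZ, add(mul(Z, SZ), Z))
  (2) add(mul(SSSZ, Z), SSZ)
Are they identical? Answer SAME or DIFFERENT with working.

Answer: SAME — A ⇓ SSZ, B ⇓ SSZ

Derivation:
Term A:
  start: add(SSZ, add(mul(Z, SZ), Z))
  →1  S(add(SZ, add(mul(Z, SZ), Z)))
  →2  S(S(add(Z, add(mul(Z, SZ), Z))))
  →3  S(S(add(mul(Z, SZ), Z)))
  →4  S(S(add(Z, Z)))
  →5  SSZ

Term B:
  start: add(mul(SSSZ, Z), SSZ)
  →1  add(add(Z, mul(SSZ, Z)), SSZ)
  →2  add(mul(SSZ, Z), SSZ)
  →3  add(add(Z, mul(SZ, Z)), SSZ)
  →4  add(mul(SZ, Z), SSZ)
  →5  add(add(Z, mul(Z, Z)), SSZ)
  →6  add(mul(Z, Z), SSZ)
  →7  add(Z, SSZ)
  →8  SSZ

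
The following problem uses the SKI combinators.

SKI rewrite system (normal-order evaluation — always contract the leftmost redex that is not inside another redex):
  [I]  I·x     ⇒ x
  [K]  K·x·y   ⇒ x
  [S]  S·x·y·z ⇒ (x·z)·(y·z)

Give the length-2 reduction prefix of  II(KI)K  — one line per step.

  start: II(KI)K
  [1] I(KI)K
  [2] KIK

Answer: after 2 steps: KIK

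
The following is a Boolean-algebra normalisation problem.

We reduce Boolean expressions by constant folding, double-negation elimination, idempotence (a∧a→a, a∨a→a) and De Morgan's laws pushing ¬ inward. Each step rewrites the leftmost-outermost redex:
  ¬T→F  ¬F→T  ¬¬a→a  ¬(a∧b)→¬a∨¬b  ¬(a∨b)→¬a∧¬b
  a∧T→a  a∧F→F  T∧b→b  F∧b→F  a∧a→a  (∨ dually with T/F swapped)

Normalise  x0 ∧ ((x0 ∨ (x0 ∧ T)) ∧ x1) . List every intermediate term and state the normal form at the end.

  start: x0 ∧ ((x0 ∨ (x0 ∧ T)) ∧ x1)
  →1  x0 ∧ ((x0 ∨ x0) ∧ x1)
  →2  x0 ∧ (x0 ∧ x1)

Answer: normal form = x0 ∧ (x0 ∧ x1)  (in 2 steps)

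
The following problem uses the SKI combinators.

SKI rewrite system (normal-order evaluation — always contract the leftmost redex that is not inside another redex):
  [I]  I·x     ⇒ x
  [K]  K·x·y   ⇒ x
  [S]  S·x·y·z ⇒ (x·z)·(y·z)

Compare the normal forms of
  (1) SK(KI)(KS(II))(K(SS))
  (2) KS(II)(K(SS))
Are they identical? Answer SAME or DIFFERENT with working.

Term A:
  start: SK(KI)(KS(II))(K(SS))
  [1] K(KS(II))(KI(KS(II)))(K(SS))
  [2] KS(II)(K(SS))
  [3] S(K(SS))

Term B:
  start: KS(II)(K(SS))
  [1] S(K(SS))

Answer: SAME — A ⇓ S(K(SS)), B ⇓ S(K(SS))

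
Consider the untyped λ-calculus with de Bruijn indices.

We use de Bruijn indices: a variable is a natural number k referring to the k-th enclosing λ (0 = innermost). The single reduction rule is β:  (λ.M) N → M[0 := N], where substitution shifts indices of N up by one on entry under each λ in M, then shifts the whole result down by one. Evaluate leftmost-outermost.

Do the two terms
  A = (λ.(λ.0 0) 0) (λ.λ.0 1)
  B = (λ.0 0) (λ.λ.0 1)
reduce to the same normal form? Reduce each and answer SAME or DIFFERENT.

Term A:
  start: (λ.(λ.0 0) 0) (λ.λ.0 1)
  [1] (λ.0 0) (λ.λ.0 1)
  [2] (λ.λ.0 1) (λ.λ.0 1)
  [3] λ.0 (λ.λ.0 1)

Term B:
  start: (λ.0 0) (λ.λ.0 1)
  [1] (λ.λ.0 1) (λ.λ.0 1)
  [2] λ.0 (λ.λ.0 1)

Answer: SAME — A ⇓ λ.0 (λ.λ.0 1), B ⇓ λ.0 (λ.λ.0 1)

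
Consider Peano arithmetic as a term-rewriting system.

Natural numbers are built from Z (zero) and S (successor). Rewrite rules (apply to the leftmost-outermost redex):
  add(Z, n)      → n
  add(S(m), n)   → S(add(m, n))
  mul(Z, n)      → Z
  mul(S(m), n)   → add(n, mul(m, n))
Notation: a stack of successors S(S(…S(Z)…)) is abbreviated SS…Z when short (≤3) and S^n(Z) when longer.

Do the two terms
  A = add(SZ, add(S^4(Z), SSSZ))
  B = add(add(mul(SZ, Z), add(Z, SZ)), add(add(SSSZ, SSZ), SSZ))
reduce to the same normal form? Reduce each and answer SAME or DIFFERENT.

Term A:
  start: add(SZ, add(S^4(Z), SSSZ))
  [1] S(add(Z, add(S^4(Z), SSSZ)))
  [2] S(add(S^4(Z), SSSZ))
  [3] S(S(add(SSSZ, SSSZ)))
  [4] S(S(S(add(SSZ, SSSZ))))
  [5] S(S(S(S(add(SZ, SSSZ)))))
  [6] S(S(S(S(S(add(Z, SSSZ))))))
  [7] S^8(Z)

Term B:
  start: add(add(mul(SZ, Z), add(Z, SZ)), add(add(SSSZ, SSZ), SSZ))
  [1] add(add(add(Z, mul(Z, Z)), add(Z, SZ)), add(add(SSSZ, SSZ), SSZ))
  [2] add(add(mul(Z, Z), add(Z, SZ)), add(add(SSSZ, SSZ), SSZ))
  [3] add(add(Z, add(Z, SZ)), add(add(SSSZ, SSZ), SSZ))
  [4] add(add(Z, SZ), add(add(SSSZ, SSZ), SSZ))
  [5] add(SZ, add(add(SSSZ, SSZ), SSZ))
  [6] S(add(Z, add(add(SSSZ, SSZ), SSZ)))
  [7] S(add(add(SSSZ, SSZ), SSZ))
  [8] S(add(S(add(SSZ, SSZ)), SSZ))
  [9] S(S(add(add(SSZ, SSZ), SSZ)))
  [10] S(S(add(S(add(SZ, SSZ)), SSZ)))
  [11] S(S(S(add(add(SZ, SSZ), SSZ))))
  [12] S(S(S(add(S(add(Z, SSZ)), SSZ))))
  [13] S(S(S(S(add(add(Z, SSZ), SSZ)))))
  [14] S(S(S(S(add(SSZ, SSZ)))))
  [15] S(S(S(S(S(add(SZ, SSZ))))))
  [16] S(S(S(S(S(S(add(Z, SSZ)))))))
  [17] S^8(Z)

Answer: SAME — A ⇓ S^8(Z), B ⇓ S^8(Z)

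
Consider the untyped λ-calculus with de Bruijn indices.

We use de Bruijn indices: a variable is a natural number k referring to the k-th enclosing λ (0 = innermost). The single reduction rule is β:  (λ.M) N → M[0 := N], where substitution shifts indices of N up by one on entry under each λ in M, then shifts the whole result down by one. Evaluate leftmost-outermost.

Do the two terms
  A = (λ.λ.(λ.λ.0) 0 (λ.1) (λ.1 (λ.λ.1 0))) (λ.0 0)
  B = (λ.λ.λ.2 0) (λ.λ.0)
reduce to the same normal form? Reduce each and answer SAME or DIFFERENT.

Term A:
  start: (λ.λ.(λ.λ.0) 0 (λ.1) (λ.1 (λ.λ.1 0))) (λ.0 0)
  →1  λ.(λ.λ.0) 0 (λ.1) (λ.1 (λ.λ.1 0))
  →2  λ.(λ.0) (λ.1) (λ.1 (λ.λ.1 0))
  →3  λ.(λ.1) (λ.1 (λ.λ.1 0))
  →4  λ.0

Term B:
  start: (λ.λ.λ.2 0) (λ.λ.0)
  →1  λ.λ.(λ.λ.0) 0
  →2  λ.λ.λ.0

Answer: DIFFERENT — A ⇓ λ.0, B ⇓ λ.λ.λ.0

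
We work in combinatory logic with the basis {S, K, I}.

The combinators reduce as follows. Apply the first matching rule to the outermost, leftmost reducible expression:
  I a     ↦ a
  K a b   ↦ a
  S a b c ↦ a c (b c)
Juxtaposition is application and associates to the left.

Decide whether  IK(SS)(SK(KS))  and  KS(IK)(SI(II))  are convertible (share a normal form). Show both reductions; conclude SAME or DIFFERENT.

Term A:
  start: IK(SS)(SK(KS))
  →1  K(SS)(SK(KS))
  →2  SS

Term B:
  start: KS(IK)(SI(II))
  →1  S(SI(II))
  →2  S(SII)

Answer: DIFFERENT — A ⇓ SS, B ⇓ S(SII)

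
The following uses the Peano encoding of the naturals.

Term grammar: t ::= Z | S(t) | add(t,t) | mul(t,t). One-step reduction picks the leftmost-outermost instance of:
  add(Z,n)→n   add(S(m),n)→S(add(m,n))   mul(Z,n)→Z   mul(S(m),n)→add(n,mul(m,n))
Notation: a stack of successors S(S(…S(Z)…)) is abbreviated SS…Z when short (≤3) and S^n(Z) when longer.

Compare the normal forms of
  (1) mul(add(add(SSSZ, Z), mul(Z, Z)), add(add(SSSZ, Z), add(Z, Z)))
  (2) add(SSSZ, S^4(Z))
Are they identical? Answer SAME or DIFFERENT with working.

Answer: DIFFERENT — A ⇓ S^9(Z), B ⇓ S^7(Z)

Working:
Term A:
  start: mul(add(add(SSSZ, Z), mul(Z, Z)), add(add(SSSZ, Z), add(Z, Z)))
  →1  mul(add(S(add(SSZ, Z)), mul(Z, Z)), add(add(SSSZ, Z), add(Z, Z)))
  →2  mul(S(add(add(SSZ, Z), mul(Z, Z))), add(add(SSSZ, Z), add(Z, Z)))
  →3  add(add(add(SSSZ, Z), add(Z, Z)), mul(add(add(SSZ, Z), mul(Z, Z)), add(add(SSSZ, Z), add(Z, Z))))
  →4  add(add(S(add(SSZ, Z)), add(Z, Z)), mul(add(add(SSZ, Z), mul(Z, Z)), add(add(SSSZ, Z), add(Z, Z))))
  →5  add(S(add(add(SSZ, Z), add(Z, Z))), mul(add(add(SSZ, Z), mul(Z, Z)), add(add(SSSZ, Z), add(Z, Z))))
  →6  S(add(add(add(SSZ, Z), add(Z, Z)), mul(add(add(SSZ, Z), mul(Z, Z)), add(add(SSSZ, Z), add(Z, Z)))))
  →7  S(add(add(S(add(SZ, Z)), add(Z, Z)), mul(add(add(SSZ, Z), mul(Z, Z)), add(add(SSSZ, Z), add(Z, Z)))))
  →8  S(add(S(add(add(SZ, Z), add(Z, Z))), mul(add(add(SSZ, Z), mul(Z, Z)), add(add(SSSZ, Z), add(Z, Z)))))
  →9  S(S(add(add(add(SZ, Z), add(Z, Z)), mul(add(add(SSZ, Z), mul(Z, Z)), add(add(SSSZ, Z), add(Z, Z))))))
  →10  S(S(add(add(S(add(Z, Z)), add(Z, Z)), mul(add(add(SSZ, Z), mul(Z, Z)), add(add(SSSZ, Z), add(Z, Z))))))
  →11  S(S(add(S(add(add(Z, Z), add(Z, Z))), mul(add(add(SSZ, Z), mul(Z, Z)), add(add(SSSZ, Z), add(Z, Z))))))
  →12  S(S(S(add(add(add(Z, Z), add(Z, Z)), mul(add(add(SSZ, Z), mul(Z, Z)), add(add(SSSZ, Z), add(Z, Z)))))))
  →13  S(S(S(add(add(Z, add(Z, Z)), mul(add(add(SSZ, Z), mul(Z, Z)), add(add(SSSZ, Z), add(Z, Z)))))))
  →14  S(S(S(add(add(Z, Z), mul(add(add(SSZ, Z), mul(Z, Z)), add(add(SSSZ, Z), add(Z, Z)))))))
  →15  S(S(S(add(Z, mul(add(add(SSZ, Z), mul(Z, Z)), add(add(SSSZ, Z), add(Z, Z)))))))
  →16  S(S(S(mul(add(add(SSZ, Z), mul(Z, Z)), add(add(SSSZ, Z), add(Z, Z))))))
  →17  S(S(S(mul(add(S(add(SZ, Z)), mul(Z, Z)), add(add(SSSZ, Z), add(Z, Z))))))
  →18  S(S(S(mul(S(add(add(SZ, Z), mul(Z, Z))), add(add(SSSZ, Z), add(Z, Z))))))
  →19  S(S(S(add(add(add(SSSZ, Z), add(Z, Z)), mul(add(add(SZ, Z), mul(Z, Z)), add(add(SSSZ, Z), add(Z, Z)))))))
  →20  S(S(S(add(add(S(add(SSZ, Z)), add(Z, Z)), mul(add(add(SZ, Z), mul(Z, Z)), add(add(SSSZ, Z), add(Z, Z)))))))
  →21  S(S(S(add(S(add(add(SSZ, Z), add(Z, Z))), mul(add(add(SZ, Z), mul(Z, Z)), add(add(SSSZ, Z), add(Z, Z)))))))
  →22  S(S(S(S(add(add(add(SSZ, Z), add(Z, Z)), mul(add(add(SZ, Z), mul(Z, Z)), add(add(SSSZ, Z), add(Z, Z))))))))
  →23  S(S(S(S(add(add(S(add(SZ, Z)), add(Z, Z)), mul(add(add(SZ, Z), mul(Z, Z)), add(add(SSSZ, Z), add(Z, Z))))))))
  →24  S(S(S(S(add(S(add(add(SZ, Z), add(Z, Z))), mul(add(add(SZ, Z), mul(Z, Z)), add(add(SSSZ, Z), add(Z, Z))))))))
  →25  S(S(S(S(S(add(add(add(SZ, Z), add(Z, Z)), mul(add(add(SZ, Z), mul(Z, Z)), add(add(SSSZ, Z), add(Z, Z)))))))))
  →26  S(S(S(S(S(add(add(S(add(Z, Z)), add(Z, Z)), mul(add(add(SZ, Z), mul(Z, Z)), add(add(SSSZ, Z), add(Z, Z)))))))))
  →27  S(S(S(S(S(add(S(add(add(Z, Z), add(Z, Z))), mul(add(add(SZ, Z), mul(Z, Z)), add(add(SSSZ, Z), add(Z, Z)))))))))
  →28  S(S(S(S(S(S(add(add(add(Z, Z), add(Z, Z)), mul(add(add(SZ, Z), mul(Z, Z)), add(add(SSSZ, Z), add(Z, Z))))))))))
  →29  S(S(S(S(S(S(add(add(Z, add(Z, Z)), mul(add(add(SZ, Z), mul(Z, Z)), add(add(SSSZ, Z), add(Z, Z))))))))))
  →30  S(S(S(S(S(S(add(add(Z, Z), mul(add(add(SZ, Z), mul(Z, Z)), add(add(SSSZ, Z), add(Z, Z))))))))))
  →31  S(S(S(S(S(S(add(Z, mul(add(add(SZ, Z), mul(Z, Z)), add(add(SSSZ, Z), add(Z, Z))))))))))
  →32  S(S(S(S(S(S(mul(add(add(SZ, Z), mul(Z, Z)), add(add(SSSZ, Z), add(Z, Z)))))))))
  →33  S(S(S(S(S(S(mul(add(S(add(Z, Z)), mul(Z, Z)), add(add(SSSZ, Z), add(Z, Z)))))))))
  →34  S(S(S(S(S(S(mul(S(add(add(Z, Z), mul(Z, Z))), add(add(SSSZ, Z), add(Z, Z)))))))))
  →35  S(S(S(S(S(S(add(add(add(SSSZ, Z), add(Z, Z)), mul(add(add(Z, Z), mul(Z, Z)), add(add(SSSZ, Z), add(Z, Z))))))))))
  →36  S(S(S(S(S(S(add(add(S(add(SSZ, Z)), add(Z, Z)), mul(add(add(Z, Z), mul(Z, Z)), add(add(SSSZ, Z), add(Z, Z))))))))))
  →37  S(S(S(S(S(S(add(S(add(add(SSZ, Z), add(Z, Z))), mul(add(add(Z, Z), mul(Z, Z)), add(add(SSSZ, Z), add(Z, Z))))))))))
  →38  S(S(S(S(S(S(S(add(add(add(SSZ, Z), add(Z, Z)), mul(add(add(Z, Z), mul(Z, Z)), add(add(SSSZ, Z), add(Z, Z)))))))))))
  →39  S(S(S(S(S(S(S(add(add(S(add(SZ, Z)), add(Z, Z)), mul(add(add(Z, Z), mul(Z, Z)), add(add(SSSZ, Z), add(Z, Z)))))))))))
  →40  S(S(S(S(S(S(S(add(S(add(add(SZ, Z), add(Z, Z))), mul(add(add(Z, Z), mul(Z, Z)), add(add(SSSZ, Z), add(Z, Z)))))))))))
  →41  S(S(S(S(S(S(S(S(add(add(add(SZ, Z), add(Z, Z)), mul(add(add(Z, Z), mul(Z, Z)), add(add(SSSZ, Z), add(Z, Z))))))))))))
  →42  S(S(S(S(S(S(S(S(add(add(S(add(Z, Z)), add(Z, Z)), mul(add(add(Z, Z), mul(Z, Z)), add(add(SSSZ, Z), add(Z, Z))))))))))))
  →43  S(S(S(S(S(S(S(S(add(S(add(add(Z, Z), add(Z, Z))), mul(add(add(Z, Z), mul(Z, Z)), add(add(SSSZ, Z), add(Z, Z))))))))))))
  →44  S(S(S(S(S(S(S(S(S(add(add(add(Z, Z), add(Z, Z)), mul(add(add(Z, Z), mul(Z, Z)), add(add(SSSZ, Z), add(Z, Z)))))))))))))
  →45  S(S(S(S(S(S(S(S(S(add(add(Z, add(Z, Z)), mul(add(add(Z, Z), mul(Z, Z)), add(add(SSSZ, Z), add(Z, Z)))))))))))))
  →46  S(S(S(S(S(S(S(S(S(add(add(Z, Z), mul(add(add(Z, Z), mul(Z, Z)), add(add(SSSZ, Z), add(Z, Z)))))))))))))
  →47  S(S(S(S(S(S(S(S(S(add(Z, mul(add(add(Z, Z), mul(Z, Z)), add(add(SSSZ, Z), add(Z, Z)))))))))))))
  →48  S(S(S(S(S(S(S(S(S(mul(add(add(Z, Z), mul(Z, Z)), add(add(SSSZ, Z), add(Z, Z))))))))))))
  →49  S(S(S(S(S(S(S(S(S(mul(add(Z, mul(Z, Z)), add(add(SSSZ, Z), add(Z, Z))))))))))))
  →50  S(S(S(S(S(S(S(S(S(mul(mul(Z, Z), add(add(SSSZ, Z), add(Z, Z))))))))))))
  →51  S(S(S(S(S(S(S(S(S(mul(Z, add(add(SSSZ, Z), add(Z, Z))))))))))))
  →52  S^9(Z)

Term B:
  start: add(SSSZ, S^4(Z))
  →1  S(add(SSZ, S^4(Z)))
  →2  S(S(add(SZ, S^4(Z))))
  →3  S(S(S(add(Z, S^4(Z)))))
  →4  S^7(Z)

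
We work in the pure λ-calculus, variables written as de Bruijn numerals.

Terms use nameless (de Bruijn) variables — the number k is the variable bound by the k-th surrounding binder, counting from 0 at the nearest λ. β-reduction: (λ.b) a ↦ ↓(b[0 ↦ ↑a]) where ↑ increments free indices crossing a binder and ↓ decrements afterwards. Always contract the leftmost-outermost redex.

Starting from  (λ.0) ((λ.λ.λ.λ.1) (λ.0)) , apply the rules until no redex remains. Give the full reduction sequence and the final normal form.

  start: (λ.0) ((λ.λ.λ.λ.1) (λ.0))
  →1  (λ.λ.λ.λ.1) (λ.0)
  →2  λ.λ.λ.1

Answer: normal form = λ.λ.λ.1  (in 2 steps)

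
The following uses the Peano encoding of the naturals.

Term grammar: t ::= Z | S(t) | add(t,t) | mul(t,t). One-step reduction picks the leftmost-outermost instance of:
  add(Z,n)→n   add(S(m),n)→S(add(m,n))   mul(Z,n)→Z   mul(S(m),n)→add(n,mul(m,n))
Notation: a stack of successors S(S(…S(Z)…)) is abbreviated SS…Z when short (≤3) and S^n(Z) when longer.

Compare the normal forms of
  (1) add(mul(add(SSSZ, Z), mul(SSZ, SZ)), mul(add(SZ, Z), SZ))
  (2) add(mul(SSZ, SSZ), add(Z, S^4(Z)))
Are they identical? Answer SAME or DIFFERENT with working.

Term A:
  start: add(mul(add(SSSZ, Z), mul(SSZ, SZ)), mul(add(SZ, Z), SZ))
  →1  add(mul(S(add(SSZ, Z)), mul(SSZ, SZ)), mul(add(SZ, Z), SZ))
  →2  add(add(mul(SSZ, SZ), mul(add(SSZ, Z), mul(SSZ, SZ))), mul(add(SZ, Z), SZ))
  →3  add(add(add(SZ, mul(SZ, SZ)), mul(add(SSZ, Z), mul(SSZ, SZ))), mul(add(SZ, Z), SZ))
  →4  add(add(S(add(Z, mul(SZ, SZ))), mul(add(SSZ, Z), mul(SSZ, SZ))), mul(add(SZ, Z), SZ))
  →5  add(S(add(add(Z, mul(SZ, SZ)), mul(add(SSZ, Z), mul(SSZ, SZ)))), mul(add(SZ, Z), SZ))
  →6  S(add(add(add(Z, mul(SZ, SZ)), mul(add(SSZ, Z), mul(SSZ, SZ))), mul(add(SZ, Z), SZ)))
  →7  S(add(add(mul(SZ, SZ), mul(add(SSZ, Z), mul(SSZ, SZ))), mul(add(SZ, Z), SZ)))
  →8  S(add(add(add(SZ, mul(Z, SZ)), mul(add(SSZ, Z), mul(SSZ, SZ))), mul(add(SZ, Z), SZ)))
  →9  S(add(add(S(add(Z, mul(Z, SZ))), mul(add(SSZ, Z), mul(SSZ, SZ))), mul(add(SZ, Z), SZ)))
  →10  S(add(S(add(add(Z, mul(Z, SZ)), mul(add(SSZ, Z), mul(SSZ, SZ)))), mul(add(SZ, Z), SZ)))
  →11  S(S(add(add(add(Z, mul(Z, SZ)), mul(add(SSZ, Z), mul(SSZ, SZ))), mul(add(SZ, Z), SZ))))
  →12  S(S(add(add(mul(Z, SZ), mul(add(SSZ, Z), mul(SSZ, SZ))), mul(add(SZ, Z), SZ))))
  →13  S(S(add(add(Z, mul(add(SSZ, Z), mul(SSZ, SZ))), mul(add(SZ, Z), SZ))))
  →14  S(S(add(mul(add(SSZ, Z), mul(SSZ, SZ)), mul(add(SZ, Z), SZ))))
  →15  S(S(add(mul(S(add(SZ, Z)), mul(SSZ, SZ)), mul(add(SZ, Z), SZ))))
  →16  S(S(add(add(mul(SSZ, SZ), mul(add(SZ, Z), mul(SSZ, SZ))), mul(add(SZ, Z), SZ))))
  →17  S(S(add(add(add(SZ, mul(SZ, SZ)), mul(add(SZ, Z), mul(SSZ, SZ))), mul(add(SZ, Z), SZ))))
  →18  S(S(add(add(S(add(Z, mul(SZ, SZ))), mul(add(SZ, Z), mul(SSZ, SZ))), mul(add(SZ, Z), SZ))))
  →19  S(S(add(S(add(add(Z, mul(SZ, SZ)), mul(add(SZ, Z), mul(SSZ, SZ)))), mul(add(SZ, Z), SZ))))
  →20  S(S(S(add(add(add(Z, mul(SZ, SZ)), mul(add(SZ, Z), mul(SSZ, SZ))), mul(add(SZ, Z), SZ)))))
  →21  S(S(S(add(add(mul(SZ, SZ), mul(add(SZ, Z), mul(SSZ, SZ))), mul(add(SZ, Z), SZ)))))
  →22  S(S(S(add(add(add(SZ, mul(Z, SZ)), mul(add(SZ, Z), mul(SSZ, SZ))), mul(add(SZ, Z), SZ)))))
  →23  S(S(S(add(add(S(add(Z, mul(Z, SZ))), mul(add(SZ, Z), mul(SSZ, SZ))), mul(add(SZ, Z), SZ)))))
  →24  S(S(S(add(S(add(add(Z, mul(Z, SZ)), mul(add(SZ, Z), mul(SSZ, SZ)))), mul(add(SZ, Z), SZ)))))
  →25  S(S(S(S(add(add(add(Z, mul(Z, SZ)), mul(add(SZ, Z), mul(SSZ, SZ))), mul(add(SZ, Z), SZ))))))
  →26  S(S(S(S(add(add(mul(Z, SZ), mul(add(SZ, Z), mul(SSZ, SZ))), mul(add(SZ, Z), SZ))))))
  →27  S(S(S(S(add(add(Z, mul(add(SZ, Z), mul(SSZ, SZ))), mul(add(SZ, Z), SZ))))))
  →28  S(S(S(S(add(mul(add(SZ, Z), mul(SSZ, SZ)), mul(add(SZ, Z), SZ))))))
  →29  S(S(S(S(add(mul(S(add(Z, Z)), mul(SSZ, SZ)), mul(add(SZ, Z), SZ))))))
  →30  S(S(S(S(add(add(mul(SSZ, SZ), mul(add(Z, Z), mul(SSZ, SZ))), mul(add(SZ, Z), SZ))))))
  →31  S(S(S(S(add(add(add(SZ, mul(SZ, SZ)), mul(add(Z, Z), mul(SSZ, SZ))), mul(add(SZ, Z), SZ))))))
  →32  S(S(S(S(add(add(S(add(Z, mul(SZ, SZ))), mul(add(Z, Z), mul(SSZ, SZ))), mul(add(SZ, Z), SZ))))))
  →33  S(S(S(S(add(S(add(add(Z, mul(SZ, SZ)), mul(add(Z, Z), mul(SSZ, SZ)))), mul(add(SZ, Z), SZ))))))
  →34  S(S(S(S(S(add(add(add(Z, mul(SZ, SZ)), mul(add(Z, Z), mul(SSZ, SZ))), mul(add(SZ, Z), SZ)))))))
  →35  S(S(S(S(S(add(add(mul(SZ, SZ), mul(add(Z, Z), mul(SSZ, SZ))), mul(add(SZ, Z), SZ)))))))
  →36  S(S(S(S(S(add(add(add(SZ, mul(Z, SZ)), mul(add(Z, Z), mul(SSZ, SZ))), mul(add(SZ, Z), SZ)))))))
  →37  S(S(S(S(S(add(add(S(add(Z, mul(Z, SZ))), mul(add(Z, Z), mul(SSZ, SZ))), mul(add(SZ, Z), SZ)))))))
  →38  S(S(S(S(S(add(S(add(add(Z, mul(Z, SZ)), mul(add(Z, Z), mul(SSZ, SZ)))), mul(add(SZ, Z), SZ)))))))
  →39  S(S(S(S(S(S(add(add(add(Z, mul(Z, SZ)), mul(add(Z, Z), mul(SSZ, SZ))), mul(add(SZ, Z), SZ))))))))
  →40  S(S(S(S(S(S(add(add(mul(Z, SZ), mul(add(Z, Z), mul(SSZ, SZ))), mul(add(SZ, Z), SZ))))))))
  →41  S(S(S(S(S(S(add(add(Z, mul(add(Z, Z), mul(SSZ, SZ))), mul(add(SZ, Z), SZ))))))))
  →42  S(S(S(S(S(S(add(mul(add(Z, Z), mul(SSZ, SZ)), mul(add(SZ, Z), SZ))))))))
  →43  S(S(S(S(S(S(add(mul(Z, mul(SSZ, SZ)), mul(add(SZ, Z), SZ))))))))
  →44  S(S(S(S(S(S(add(Z, mul(add(SZ, Z), SZ))))))))
  →45  S(S(S(S(S(S(mul(add(SZ, Z), SZ)))))))
  →46  S(S(S(S(S(S(mul(S(add(Z, Z)), SZ)))))))
  →47  S(S(S(S(S(S(add(SZ, mul(add(Z, Z), SZ))))))))
  →48  S(S(S(S(S(S(S(add(Z, mul(add(Z, Z), SZ)))))))))
  →49  S(S(S(S(S(S(S(mul(add(Z, Z), SZ))))))))
  →50  S(S(S(S(S(S(S(mul(Z, SZ))))))))
  →51  S^7(Z)

Term B:
  start: add(mul(SSZ, SSZ), add(Z, S^4(Z)))
  →1  add(add(SSZ, mul(SZ, SSZ)), add(Z, S^4(Z)))
  →2  add(S(add(SZ, mul(SZ, SSZ))), add(Z, S^4(Z)))
  →3  S(add(add(SZ, mul(SZ, SSZ)), add(Z, S^4(Z))))
  →4  S(add(S(add(Z, mul(SZ, SSZ))), add(Z, S^4(Z))))
  →5  S(S(add(add(Z, mul(SZ, SSZ)), add(Z, S^4(Z)))))
  →6  S(S(add(mul(SZ, SSZ), add(Z, S^4(Z)))))
  →7  S(S(add(add(SSZ, mul(Z, SSZ)), add(Z, S^4(Z)))))
  →8  S(S(add(S(add(SZ, mul(Z, SSZ))), add(Z, S^4(Z)))))
  →9  S(S(S(add(add(SZ, mul(Z, SSZ)), add(Z, S^4(Z))))))
  →10  S(S(S(add(S(add(Z, mul(Z, SSZ))), add(Z, S^4(Z))))))
  →11  S(S(S(S(add(add(Z, mul(Z, SSZ)), add(Z, S^4(Z)))))))
  →12  S(S(S(S(add(mul(Z, SSZ), add(Z, S^4(Z)))))))
  →13  S(S(S(S(add(Z, add(Z, S^4(Z)))))))
  →14  S(S(S(S(add(Z, S^4(Z))))))
  →15  S^8(Z)

Answer: DIFFERENT — A ⇓ S^7(Z), B ⇓ S^8(Z)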